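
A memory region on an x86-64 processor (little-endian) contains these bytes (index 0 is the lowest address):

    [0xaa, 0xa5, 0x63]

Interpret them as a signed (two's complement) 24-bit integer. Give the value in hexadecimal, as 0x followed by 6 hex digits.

Little-endian stores the least-significant byte at the lowest address.
Reassemble most-significant byte first: 63 A5 AA → 0x63A5AA.

0x63A5AA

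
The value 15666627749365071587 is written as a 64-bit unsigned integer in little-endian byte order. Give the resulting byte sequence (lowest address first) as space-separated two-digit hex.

E3 BE 2E C5 EE 0A 6B D9

15666627749365071587 in hexadecimal, padded to 64 bits, is 0xD96B0AEEC52EBEE3.
Split into bytes (most-significant first): D9 6B 0A EE C5 2E BE E3.
In little-endian order the low byte comes first in memory.
So at ascending addresses the bytes are E3 BE 2E C5 EE 0A 6B D9.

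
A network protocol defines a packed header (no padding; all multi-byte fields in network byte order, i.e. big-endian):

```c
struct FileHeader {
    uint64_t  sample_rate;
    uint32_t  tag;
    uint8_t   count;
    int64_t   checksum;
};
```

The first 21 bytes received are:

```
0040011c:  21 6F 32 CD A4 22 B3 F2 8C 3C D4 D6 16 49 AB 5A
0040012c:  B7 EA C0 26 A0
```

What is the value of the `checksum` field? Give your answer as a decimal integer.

`checksum` follows `sample_rate` (8 B), `tag` (4 B), `count` (1 B), so it starts at offset 8 + 4 + 1 = 13 and occupies 8 bytes.
Bytes at offsets 13..20: 49 AB 5A B7 EA C0 26 A0.
Big-endian: lowest address holds the most-significant byte.
The bytes are already most-significant first: 0x49AB5AB7EAC026A0.
0x49AB5AB7EAC026A0 = 5308436331750237856.

5308436331750237856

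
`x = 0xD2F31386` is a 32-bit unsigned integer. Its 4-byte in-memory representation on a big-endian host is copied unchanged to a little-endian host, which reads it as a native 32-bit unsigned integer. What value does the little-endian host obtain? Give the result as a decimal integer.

2249454546

Stored big-endian, the bytes at ascending addresses are D2 F3 13 86.
Read back as little-endian, the first byte is least significant, giving 0x8613F3D2.
0x8613F3D2 = 2249454546.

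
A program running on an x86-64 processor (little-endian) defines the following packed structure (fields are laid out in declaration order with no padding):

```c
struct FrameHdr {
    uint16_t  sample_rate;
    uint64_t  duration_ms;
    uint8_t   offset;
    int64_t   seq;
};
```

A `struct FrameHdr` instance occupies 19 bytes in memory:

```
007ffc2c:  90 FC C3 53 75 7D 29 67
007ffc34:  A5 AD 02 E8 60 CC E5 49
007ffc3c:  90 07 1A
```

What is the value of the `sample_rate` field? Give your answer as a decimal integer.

`sample_rate` is the first field, at byte offset 0, occupying 2 bytes.
Bytes at offsets 0..1: 90 FC.
Little-endian: lowest address holds the least-significant byte.
Reassemble most-significant byte first: FC 90 → 0xFC90.
0xFC90 = 64656.

64656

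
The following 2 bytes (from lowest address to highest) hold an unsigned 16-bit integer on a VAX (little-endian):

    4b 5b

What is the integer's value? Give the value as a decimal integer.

Little-endian: lowest address holds the least-significant byte.
Reassemble most-significant byte first: 5B 4B → 0x5B4B.
0x5B4B = 23371.

23371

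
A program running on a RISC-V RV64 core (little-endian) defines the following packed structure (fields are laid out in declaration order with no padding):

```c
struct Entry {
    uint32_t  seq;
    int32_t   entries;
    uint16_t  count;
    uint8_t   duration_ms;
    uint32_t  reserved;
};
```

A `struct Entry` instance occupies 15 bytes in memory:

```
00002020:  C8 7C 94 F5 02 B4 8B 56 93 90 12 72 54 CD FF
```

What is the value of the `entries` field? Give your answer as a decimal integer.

`entries` follows `seq` (4 bytes), so it starts at byte offset 4 and occupies 4 bytes.
Bytes at offsets 4..7: 02 B4 8B 56.
In little-endian order the low byte comes first in memory.
Reassemble most-significant byte first: 56 8B B4 02 → 0x568BB402.
0x568BB402 = 1451996162.

1451996162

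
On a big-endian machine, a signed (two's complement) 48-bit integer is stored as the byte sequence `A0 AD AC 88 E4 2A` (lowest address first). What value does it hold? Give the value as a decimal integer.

-104807192271830

Big-endian: lowest address holds the most-significant byte.
The bytes are already most-significant first: 0xA0ADAC88E42A.
Top bit is set, so as a signed 48-bit value this is 0xA0ADAC88E42A − 2^48 = -104807192271830.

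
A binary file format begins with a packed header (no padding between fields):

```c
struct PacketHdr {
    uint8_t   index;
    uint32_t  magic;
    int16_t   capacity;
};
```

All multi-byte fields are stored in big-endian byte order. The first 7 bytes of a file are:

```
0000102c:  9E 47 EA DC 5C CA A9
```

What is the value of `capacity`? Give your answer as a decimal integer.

`capacity` follows `index` (1 B), `magic` (4 B), so it starts at offset 1 + 4 = 5 and occupies 2 bytes.
Bytes at offsets 5..6: CA A9.
Big-endian stores the most-significant byte at the lowest address.
The bytes are already most-significant first: 0xCAA9.
Top bit is set, so as a signed 16-bit value this is 0xCAA9 − 2^16 = -13655.

-13655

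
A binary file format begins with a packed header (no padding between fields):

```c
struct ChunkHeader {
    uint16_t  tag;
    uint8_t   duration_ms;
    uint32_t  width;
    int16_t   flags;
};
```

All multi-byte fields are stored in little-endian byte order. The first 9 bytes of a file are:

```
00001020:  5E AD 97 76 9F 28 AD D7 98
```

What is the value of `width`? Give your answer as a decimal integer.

2905120630

`width` follows `tag` (2 B), `duration_ms` (1 B), so it starts at offset 2 + 1 = 3 and occupies 4 bytes.
Bytes at offsets 3..6: 76 9F 28 AD.
In little-endian order the low byte comes first in memory.
Reassemble most-significant byte first: AD 28 9F 76 → 0xAD289F76.
0xAD289F76 = 2905120630.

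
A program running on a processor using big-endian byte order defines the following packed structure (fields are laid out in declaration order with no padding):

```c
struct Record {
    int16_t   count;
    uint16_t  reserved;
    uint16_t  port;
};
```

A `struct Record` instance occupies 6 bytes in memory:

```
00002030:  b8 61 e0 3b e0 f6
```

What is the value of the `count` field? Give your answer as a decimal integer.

-18335

`count` is the first field, at byte offset 0, occupying 2 bytes.
Bytes at offsets 0..1: B8 61.
Big-endian: lowest address holds the most-significant byte.
The bytes are already most-significant first: 0xB861.
Top bit is set, so as a signed 16-bit value this is 0xB861 − 2^16 = -18335.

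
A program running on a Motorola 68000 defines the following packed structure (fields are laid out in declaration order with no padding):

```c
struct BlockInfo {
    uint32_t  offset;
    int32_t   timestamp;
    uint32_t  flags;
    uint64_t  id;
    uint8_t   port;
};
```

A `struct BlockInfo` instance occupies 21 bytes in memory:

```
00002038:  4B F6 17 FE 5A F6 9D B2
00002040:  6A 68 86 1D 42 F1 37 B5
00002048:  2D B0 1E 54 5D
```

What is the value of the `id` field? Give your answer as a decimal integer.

`id` follows `offset` (4 B), `timestamp` (4 B), `flags` (4 B), so it starts at offset 4 + 4 + 4 = 12 and occupies 8 bytes.
Bytes at offsets 12..19: 42 F1 37 B5 2D B0 1E 54.
Big-endian stores the most-significant byte at the lowest address.
The bytes are already most-significant first: 0x42F137B52DB01E54.
0x42F137B52DB01E54 = 4823697927185636948.

4823697927185636948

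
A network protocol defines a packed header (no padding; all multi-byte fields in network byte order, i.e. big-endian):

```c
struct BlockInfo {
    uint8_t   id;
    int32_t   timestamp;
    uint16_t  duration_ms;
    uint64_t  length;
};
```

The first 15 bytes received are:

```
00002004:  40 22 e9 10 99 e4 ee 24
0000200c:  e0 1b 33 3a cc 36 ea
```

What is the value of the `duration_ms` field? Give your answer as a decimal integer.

`duration_ms` follows `id` (1 B), `timestamp` (4 B), so it starts at offset 1 + 4 = 5 and occupies 2 bytes.
Bytes at offsets 5..6: E4 EE.
Big-endian: lowest address holds the most-significant byte.
The bytes are already most-significant first: 0xE4EE.
0xE4EE = 58606.

58606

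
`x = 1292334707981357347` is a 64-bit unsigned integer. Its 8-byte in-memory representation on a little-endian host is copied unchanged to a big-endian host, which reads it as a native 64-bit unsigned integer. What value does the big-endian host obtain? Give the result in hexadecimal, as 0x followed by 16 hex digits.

0x231123E0914BEF11

1292334707981357347 in 64-bit hexadecimal is 0x11EF4B91E0231123.
Stored little-endian, the bytes at ascending addresses are 23 11 23 E0 91 4B EF 11.
Read back as big-endian, the last byte is least significant, giving 0x231123E0914BEF11.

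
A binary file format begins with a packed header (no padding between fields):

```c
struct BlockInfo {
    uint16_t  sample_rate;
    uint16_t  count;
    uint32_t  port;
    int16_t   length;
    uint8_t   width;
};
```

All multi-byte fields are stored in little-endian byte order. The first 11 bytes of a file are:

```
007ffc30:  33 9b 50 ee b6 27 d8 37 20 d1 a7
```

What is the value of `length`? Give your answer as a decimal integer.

-12000

`length` follows `sample_rate` (2 B), `count` (2 B), `port` (4 B), so it starts at offset 2 + 2 + 4 = 8 and occupies 2 bytes.
Bytes at offsets 8..9: 20 D1.
Little-endian stores the least-significant byte at the lowest address.
Reassemble most-significant byte first: D1 20 → 0xD120.
Top bit is set, so as a signed 16-bit value this is 0xD120 − 2^16 = -12000.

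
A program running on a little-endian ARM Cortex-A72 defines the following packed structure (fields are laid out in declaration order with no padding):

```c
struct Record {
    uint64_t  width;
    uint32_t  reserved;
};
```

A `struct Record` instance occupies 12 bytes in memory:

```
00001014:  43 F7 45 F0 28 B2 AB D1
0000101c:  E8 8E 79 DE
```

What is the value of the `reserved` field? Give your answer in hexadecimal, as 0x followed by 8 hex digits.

`reserved` follows `width` (8 bytes), so it starts at byte offset 8 and occupies 4 bytes.
Bytes at offsets 8..11: E8 8E 79 DE.
Little-endian: lowest address holds the least-significant byte.
Reassemble most-significant byte first: DE 79 8E E8 → 0xDE798EE8.

0xDE798EE8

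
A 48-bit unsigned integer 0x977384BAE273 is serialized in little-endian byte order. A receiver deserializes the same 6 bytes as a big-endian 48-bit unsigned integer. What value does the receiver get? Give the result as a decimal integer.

Stored little-endian, the bytes at ascending addresses are 73 E2 BA 84 73 97.
Read back as big-endian, the last byte is least significant, giving 0x73E2BA847397.
0x73E2BA847397 = 127417629045655.

127417629045655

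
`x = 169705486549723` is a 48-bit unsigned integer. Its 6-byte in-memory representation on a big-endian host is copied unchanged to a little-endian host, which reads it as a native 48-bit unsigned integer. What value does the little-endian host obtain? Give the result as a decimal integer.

169705486549723 in 48-bit hexadecimal is 0x9A58A33E02DB.
Stored big-endian, the bytes at ascending addresses are 9A 58 A3 3E 02 DB.
Read back as little-endian, the first byte is least significant, giving 0xDB023EA3589A.
0xDB023EA3589A = 240802687309978.

240802687309978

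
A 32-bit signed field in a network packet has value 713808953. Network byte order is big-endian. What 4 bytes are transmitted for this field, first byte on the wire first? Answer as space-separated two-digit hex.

2A 8B DC 39

713808953 in hexadecimal, padded to 32 bits, is 0x2A8BDC39.
Split into bytes (most-significant first): 2A 8B DC 39.
Big-endian: lowest address holds the most-significant byte.
So the memory order matches the most-significant-first order: 2A 8B DC 39.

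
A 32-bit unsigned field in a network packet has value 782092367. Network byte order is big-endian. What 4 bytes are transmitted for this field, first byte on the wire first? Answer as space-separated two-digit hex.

782092367 in hexadecimal, padded to 32 bits, is 0x2E9DC84F.
Split into bytes (most-significant first): 2E 9D C8 4F.
Big-endian: lowest address holds the most-significant byte.
So the memory order matches the most-significant-first order: 2E 9D C8 4F.

2E 9D C8 4F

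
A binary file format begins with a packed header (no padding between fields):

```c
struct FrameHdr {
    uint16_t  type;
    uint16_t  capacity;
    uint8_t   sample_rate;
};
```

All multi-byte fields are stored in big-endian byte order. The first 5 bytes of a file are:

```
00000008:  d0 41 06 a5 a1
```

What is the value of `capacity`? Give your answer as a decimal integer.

`capacity` follows `type` (2 bytes), so it starts at byte offset 2 and occupies 2 bytes.
Bytes at offsets 2..3: 06 A5.
Big-endian stores the most-significant byte at the lowest address.
The bytes are already most-significant first: 0x06A5.
0x06A5 = 1701.

1701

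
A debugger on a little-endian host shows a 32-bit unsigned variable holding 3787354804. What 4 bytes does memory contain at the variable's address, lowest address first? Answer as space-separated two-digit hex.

3787354804 in hexadecimal, padded to 32 bits, is 0xE1BE72B4.
Split into bytes (most-significant first): E1 BE 72 B4.
Little-endian: lowest address holds the least-significant byte.
So at ascending addresses the bytes are B4 72 BE E1.

B4 72 BE E1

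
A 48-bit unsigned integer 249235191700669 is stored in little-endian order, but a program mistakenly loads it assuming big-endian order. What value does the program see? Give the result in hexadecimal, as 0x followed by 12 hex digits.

0xBD1C1197ADE2

249235191700669 in 48-bit hexadecimal is 0xE2AD97111CBD.
Stored little-endian, the bytes at ascending addresses are BD 1C 11 97 AD E2.
Read back as big-endian, the last byte is least significant, giving 0xBD1C1197ADE2.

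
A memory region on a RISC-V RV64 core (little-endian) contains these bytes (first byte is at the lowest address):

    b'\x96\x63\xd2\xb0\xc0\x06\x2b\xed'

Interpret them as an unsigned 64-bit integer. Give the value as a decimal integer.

17089760635657544598

In little-endian order the low byte comes first in memory.
Reassemble most-significant byte first: ED 2B 06 C0 B0 D2 63 96 → 0xED2B06C0B0D26396.
0xED2B06C0B0D26396 = 17089760635657544598.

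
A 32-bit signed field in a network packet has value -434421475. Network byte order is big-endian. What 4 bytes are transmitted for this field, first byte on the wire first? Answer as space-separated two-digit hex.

Two's complement of -434421475 in 32 bits: 434421475 = 0x19E4BEE3; invert → 0xE61B411C; add 1 → 0xE61B411D.
Split into bytes (most-significant first): E6 1B 41 1D.
Big-endian: lowest address holds the most-significant byte.
So the memory order matches the most-significant-first order: E6 1B 41 1D.

E6 1B 41 1D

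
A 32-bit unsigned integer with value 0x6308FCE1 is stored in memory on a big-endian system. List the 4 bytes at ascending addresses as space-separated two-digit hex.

63 08 FC E1

Split into bytes (most-significant first): 63 08 FC E1.
In big-endian order the high byte comes first in memory.
So the memory order matches the most-significant-first order: 63 08 FC E1.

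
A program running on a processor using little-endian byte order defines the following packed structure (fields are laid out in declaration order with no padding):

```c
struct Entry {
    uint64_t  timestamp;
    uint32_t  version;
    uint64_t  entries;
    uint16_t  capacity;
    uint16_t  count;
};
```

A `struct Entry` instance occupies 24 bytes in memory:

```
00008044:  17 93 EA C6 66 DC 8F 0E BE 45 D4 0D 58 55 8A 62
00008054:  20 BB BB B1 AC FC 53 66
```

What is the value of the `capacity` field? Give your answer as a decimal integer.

`capacity` follows `timestamp` (8 B), `version` (4 B), `entries` (8 B), so it starts at offset 8 + 4 + 8 = 20 and occupies 2 bytes.
Bytes at offsets 20..21: AC FC.
Little-endian: lowest address holds the least-significant byte.
Reassemble most-significant byte first: FC AC → 0xFCAC.
0xFCAC = 64684.

64684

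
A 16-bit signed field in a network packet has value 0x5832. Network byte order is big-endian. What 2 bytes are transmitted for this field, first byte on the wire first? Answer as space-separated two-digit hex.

58 32

Split into bytes (most-significant first): 58 32.
Big-endian stores the most-significant byte at the lowest address.
So the memory order matches the most-significant-first order: 58 32.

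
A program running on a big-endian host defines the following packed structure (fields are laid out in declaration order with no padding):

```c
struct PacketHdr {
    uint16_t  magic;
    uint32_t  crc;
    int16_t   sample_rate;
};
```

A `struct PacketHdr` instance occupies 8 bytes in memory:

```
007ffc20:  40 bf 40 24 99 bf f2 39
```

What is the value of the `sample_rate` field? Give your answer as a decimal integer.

-3527

`sample_rate` follows `magic` (2 B), `crc` (4 B), so it starts at offset 2 + 4 = 6 and occupies 2 bytes.
Bytes at offsets 6..7: F2 39.
In big-endian order the high byte comes first in memory.
The bytes are already most-significant first: 0xF239.
Top bit is set, so as a signed 16-bit value this is 0xF239 − 2^16 = -3527.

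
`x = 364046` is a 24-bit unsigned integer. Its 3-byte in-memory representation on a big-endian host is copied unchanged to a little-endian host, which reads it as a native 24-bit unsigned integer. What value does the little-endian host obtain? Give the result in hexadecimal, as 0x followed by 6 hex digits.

364046 in 24-bit hexadecimal is 0x058E0E.
Stored big-endian, the bytes at ascending addresses are 05 8E 0E.
Read back as little-endian, the first byte is least significant, giving 0x0E8E05.

0x0E8E05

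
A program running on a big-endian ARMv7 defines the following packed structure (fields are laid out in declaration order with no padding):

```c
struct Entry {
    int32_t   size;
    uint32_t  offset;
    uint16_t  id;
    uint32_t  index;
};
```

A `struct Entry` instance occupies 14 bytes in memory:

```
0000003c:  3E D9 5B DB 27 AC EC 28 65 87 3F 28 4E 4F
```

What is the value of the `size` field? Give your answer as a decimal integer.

`size` is the first field, at byte offset 0, occupying 4 bytes.
Bytes at offsets 0..3: 3E D9 5B DB.
In big-endian order the high byte comes first in memory.
The bytes are already most-significant first: 0x3ED95BDB.
0x3ED95BDB = 1054432219.

1054432219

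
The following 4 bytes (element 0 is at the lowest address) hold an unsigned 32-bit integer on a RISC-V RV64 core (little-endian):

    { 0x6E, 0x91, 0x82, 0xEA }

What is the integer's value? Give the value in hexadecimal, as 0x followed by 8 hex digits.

0xEA82916E

Little-endian: lowest address holds the least-significant byte.
Reassemble most-significant byte first: EA 82 91 6E → 0xEA82916E.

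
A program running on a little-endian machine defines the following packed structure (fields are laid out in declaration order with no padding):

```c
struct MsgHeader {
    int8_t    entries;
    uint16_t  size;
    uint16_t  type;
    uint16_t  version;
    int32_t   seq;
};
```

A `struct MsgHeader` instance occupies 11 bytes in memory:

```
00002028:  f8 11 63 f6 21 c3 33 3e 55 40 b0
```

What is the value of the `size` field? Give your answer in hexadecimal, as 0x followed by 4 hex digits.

`size` follows `entries` (1 byte), so it starts at byte offset 1 and occupies 2 bytes.
Bytes at offsets 1..2: 11 63.
Little-endian: lowest address holds the least-significant byte.
Reassemble most-significant byte first: 63 11 → 0x6311.

0x6311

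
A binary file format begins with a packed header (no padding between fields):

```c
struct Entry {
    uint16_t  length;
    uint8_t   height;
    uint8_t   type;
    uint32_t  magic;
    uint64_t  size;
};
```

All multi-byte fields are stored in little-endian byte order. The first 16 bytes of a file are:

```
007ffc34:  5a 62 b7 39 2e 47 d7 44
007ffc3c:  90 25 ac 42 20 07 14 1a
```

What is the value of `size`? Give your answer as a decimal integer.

1879134779659265424

`size` follows `length` (2 B), `height` (1 B), `type` (1 B), `magic` (4 B), so it starts at offset 2 + 1 + 1 + 4 = 8 and occupies 8 bytes.
Bytes at offsets 8..15: 90 25 AC 42 20 07 14 1A.
In little-endian order the low byte comes first in memory.
Reassemble most-significant byte first: 1A 14 07 20 42 AC 25 90 → 0x1A14072042AC2590.
0x1A14072042AC2590 = 1879134779659265424.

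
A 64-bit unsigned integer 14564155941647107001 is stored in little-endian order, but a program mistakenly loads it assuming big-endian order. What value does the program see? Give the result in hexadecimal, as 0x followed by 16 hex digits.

0xB943452BAA461ECA

14564155941647107001 in 64-bit hexadecimal is 0xCA1E46AA2B4543B9.
Stored little-endian, the bytes at ascending addresses are B9 43 45 2B AA 46 1E CA.
Read back as big-endian, the last byte is least significant, giving 0xB943452BAA461ECA.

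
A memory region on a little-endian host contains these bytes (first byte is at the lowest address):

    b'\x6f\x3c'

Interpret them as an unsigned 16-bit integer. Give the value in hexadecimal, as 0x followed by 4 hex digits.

0x3C6F

Little-endian stores the least-significant byte at the lowest address.
Reassemble most-significant byte first: 3C 6F → 0x3C6F.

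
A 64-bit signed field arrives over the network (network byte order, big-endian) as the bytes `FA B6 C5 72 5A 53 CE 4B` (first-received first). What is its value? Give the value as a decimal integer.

Big-endian stores the most-significant byte at the lowest address.
The bytes are already most-significant first: 0xFAB6C5725A53CE4B.
Top bit is set, so as a signed 64-bit value this is 0xFAB6C5725A53CE4B − 2^64 = -380900023533842869.

-380900023533842869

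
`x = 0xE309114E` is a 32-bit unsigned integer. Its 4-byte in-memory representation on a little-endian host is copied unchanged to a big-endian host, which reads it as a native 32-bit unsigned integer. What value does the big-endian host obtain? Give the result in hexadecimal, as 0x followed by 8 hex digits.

0x4E1109E3

Stored little-endian, the bytes at ascending addresses are 4E 11 09 E3.
Read back as big-endian, the last byte is least significant, giving 0x4E1109E3.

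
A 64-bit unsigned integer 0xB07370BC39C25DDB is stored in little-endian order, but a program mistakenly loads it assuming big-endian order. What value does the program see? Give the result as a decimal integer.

15807003820370719664

Stored little-endian, the bytes at ascending addresses are DB 5D C2 39 BC 70 73 B0.
Read back as big-endian, the last byte is least significant, giving 0xDB5DC239BC7073B0.
0xDB5DC239BC7073B0 = 15807003820370719664.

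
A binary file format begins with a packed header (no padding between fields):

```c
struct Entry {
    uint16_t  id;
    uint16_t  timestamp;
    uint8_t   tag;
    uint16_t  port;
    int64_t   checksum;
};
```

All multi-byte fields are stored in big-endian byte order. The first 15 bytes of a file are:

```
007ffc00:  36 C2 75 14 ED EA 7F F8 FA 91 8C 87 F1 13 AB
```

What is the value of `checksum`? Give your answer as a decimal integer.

-505931975363587157

`checksum` follows `id` (2 B), `timestamp` (2 B), `tag` (1 B), `port` (2 B), so it starts at offset 2 + 2 + 1 + 2 = 7 and occupies 8 bytes.
Bytes at offsets 7..14: F8 FA 91 8C 87 F1 13 AB.
Big-endian: lowest address holds the most-significant byte.
The bytes are already most-significant first: 0xF8FA918C87F113AB.
Top bit is set, so as a signed 64-bit value this is 0xF8FA918C87F113AB − 2^64 = -505931975363587157.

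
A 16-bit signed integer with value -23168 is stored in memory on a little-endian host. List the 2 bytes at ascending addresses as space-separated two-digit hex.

Two's complement of -23168 in 16 bits: 23168 = 0x5A80; invert → 0xA57F; add 1 → 0xA580.
Split into bytes (most-significant first): A5 80.
Little-endian stores the least-significant byte at the lowest address.
So at ascending addresses the bytes are 80 A5.

80 A5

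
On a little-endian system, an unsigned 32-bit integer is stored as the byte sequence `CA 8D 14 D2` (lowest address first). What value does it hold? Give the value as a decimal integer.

3524562378

In little-endian order the low byte comes first in memory.
Reassemble most-significant byte first: D2 14 8D CA → 0xD2148DCA.
0xD2148DCA = 3524562378.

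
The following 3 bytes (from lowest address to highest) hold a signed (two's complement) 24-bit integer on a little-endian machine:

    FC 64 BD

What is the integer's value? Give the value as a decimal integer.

Little-endian: lowest address holds the least-significant byte.
Reassemble most-significant byte first: BD 64 FC → 0xBD64FC.
Top bit is set, so as a signed 24-bit value this is 0xBD64FC − 2^24 = -4365060.

-4365060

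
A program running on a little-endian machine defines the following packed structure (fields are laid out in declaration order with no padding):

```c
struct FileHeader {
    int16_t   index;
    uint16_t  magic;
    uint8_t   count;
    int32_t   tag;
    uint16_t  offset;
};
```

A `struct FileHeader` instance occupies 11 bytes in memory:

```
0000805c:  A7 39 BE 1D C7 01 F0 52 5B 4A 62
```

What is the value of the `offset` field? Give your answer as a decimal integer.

25162

`offset` follows `index` (2 B), `magic` (2 B), `count` (1 B), `tag` (4 B), so it starts at offset 2 + 2 + 1 + 4 = 9 and occupies 2 bytes.
Bytes at offsets 9..10: 4A 62.
Little-endian stores the least-significant byte at the lowest address.
Reassemble most-significant byte first: 62 4A → 0x624A.
0x624A = 25162.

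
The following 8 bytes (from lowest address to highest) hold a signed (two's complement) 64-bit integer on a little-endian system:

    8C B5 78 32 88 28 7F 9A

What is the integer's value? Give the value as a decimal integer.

-7314082704398961268

In little-endian order the low byte comes first in memory.
Reassemble most-significant byte first: 9A 7F 28 88 32 78 B5 8C → 0x9A7F28883278B58C.
Top bit is set, so as a signed 64-bit value this is 0x9A7F28883278B58C − 2^64 = -7314082704398961268.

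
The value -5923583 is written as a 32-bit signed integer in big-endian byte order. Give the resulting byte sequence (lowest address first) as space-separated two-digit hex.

Two's complement of -5923583 in 32 bits: 5923583 = 0x005A62FF; invert → 0xFFA59D00; add 1 → 0xFFA59D01.
Split into bytes (most-significant first): FF A5 9D 01.
Big-endian stores the most-significant byte at the lowest address.
So the memory order matches the most-significant-first order: FF A5 9D 01.

FF A5 9D 01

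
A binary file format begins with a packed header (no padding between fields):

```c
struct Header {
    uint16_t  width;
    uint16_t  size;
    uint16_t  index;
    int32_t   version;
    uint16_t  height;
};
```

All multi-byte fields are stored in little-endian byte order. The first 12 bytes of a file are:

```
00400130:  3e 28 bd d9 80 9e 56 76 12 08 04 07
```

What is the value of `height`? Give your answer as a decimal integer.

1796

`height` follows `width` (2 B), `size` (2 B), `index` (2 B), `version` (4 B), so it starts at offset 2 + 2 + 2 + 4 = 10 and occupies 2 bytes.
Bytes at offsets 10..11: 04 07.
Little-endian stores the least-significant byte at the lowest address.
Reassemble most-significant byte first: 07 04 → 0x0704.
0x0704 = 1796.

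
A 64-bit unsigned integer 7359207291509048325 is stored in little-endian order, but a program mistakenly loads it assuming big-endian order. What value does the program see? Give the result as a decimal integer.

397685066650100070

7359207291509048325 in 64-bit hexadecimal is 0x6621280A76DC8405.
Stored little-endian, the bytes at ascending addresses are 05 84 DC 76 0A 28 21 66.
Read back as big-endian, the last byte is least significant, giving 0x0584DC760A282166.
0x0584DC760A282166 = 397685066650100070.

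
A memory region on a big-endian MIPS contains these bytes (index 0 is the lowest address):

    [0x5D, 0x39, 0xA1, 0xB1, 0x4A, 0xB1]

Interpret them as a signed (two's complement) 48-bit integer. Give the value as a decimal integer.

102502107269809

Big-endian: lowest address holds the most-significant byte.
The bytes are already most-significant first: 0x5D39A1B14AB1.
0x5D39A1B14AB1 = 102502107269809.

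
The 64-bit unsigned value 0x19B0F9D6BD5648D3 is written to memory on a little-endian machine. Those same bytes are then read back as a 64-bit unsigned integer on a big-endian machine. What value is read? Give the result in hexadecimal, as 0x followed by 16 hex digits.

Stored little-endian, the bytes at ascending addresses are D3 48 56 BD D6 F9 B0 19.
Read back as big-endian, the last byte is least significant, giving 0xD34856BDD6F9B019.

0xD34856BDD6F9B019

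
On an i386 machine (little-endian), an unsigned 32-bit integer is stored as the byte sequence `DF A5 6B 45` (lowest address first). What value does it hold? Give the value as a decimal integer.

Little-endian stores the least-significant byte at the lowest address.
Reassemble most-significant byte first: 45 6B A5 DF → 0x456BA5DF.
0x456BA5DF = 1164682719.

1164682719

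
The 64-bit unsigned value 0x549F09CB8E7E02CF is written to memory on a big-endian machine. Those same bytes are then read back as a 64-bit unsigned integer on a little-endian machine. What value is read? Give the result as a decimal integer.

14916624067561365332

Stored big-endian, the bytes at ascending addresses are 54 9F 09 CB 8E 7E 02 CF.
Read back as little-endian, the first byte is least significant, giving 0xCF027E8ECB099F54.
0xCF027E8ECB099F54 = 14916624067561365332.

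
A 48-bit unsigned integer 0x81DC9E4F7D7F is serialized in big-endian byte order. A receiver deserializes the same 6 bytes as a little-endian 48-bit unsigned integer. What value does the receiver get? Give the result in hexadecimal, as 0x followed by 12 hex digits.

Stored big-endian, the bytes at ascending addresses are 81 DC 9E 4F 7D 7F.
Read back as little-endian, the first byte is least significant, giving 0x7F7D4F9EDC81.

0x7F7D4F9EDC81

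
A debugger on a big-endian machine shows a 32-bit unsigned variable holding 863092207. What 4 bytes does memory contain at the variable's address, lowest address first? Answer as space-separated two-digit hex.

33 71 BD EF

863092207 in hexadecimal, padded to 32 bits, is 0x3371BDEF.
Split into bytes (most-significant first): 33 71 BD EF.
In big-endian order the high byte comes first in memory.
So the memory order matches the most-significant-first order: 33 71 BD EF.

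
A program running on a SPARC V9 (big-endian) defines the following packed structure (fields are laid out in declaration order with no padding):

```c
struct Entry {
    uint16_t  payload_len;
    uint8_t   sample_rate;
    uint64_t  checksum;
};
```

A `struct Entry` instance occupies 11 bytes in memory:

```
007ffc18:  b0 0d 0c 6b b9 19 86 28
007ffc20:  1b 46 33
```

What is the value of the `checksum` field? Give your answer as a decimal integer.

7762263496738948659

`checksum` follows `payload_len` (2 B), `sample_rate` (1 B), so it starts at offset 2 + 1 = 3 and occupies 8 bytes.
Bytes at offsets 3..10: 6B B9 19 86 28 1B 46 33.
Big-endian: lowest address holds the most-significant byte.
The bytes are already most-significant first: 0x6BB91986281B4633.
0x6BB91986281B4633 = 7762263496738948659.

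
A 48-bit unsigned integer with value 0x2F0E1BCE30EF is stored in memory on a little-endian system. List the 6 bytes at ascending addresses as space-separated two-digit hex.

EF 30 CE 1B 0E 2F

Split into bytes (most-significant first): 2F 0E 1B CE 30 EF.
Little-endian stores the least-significant byte at the lowest address.
So at ascending addresses the bytes are EF 30 CE 1B 0E 2F.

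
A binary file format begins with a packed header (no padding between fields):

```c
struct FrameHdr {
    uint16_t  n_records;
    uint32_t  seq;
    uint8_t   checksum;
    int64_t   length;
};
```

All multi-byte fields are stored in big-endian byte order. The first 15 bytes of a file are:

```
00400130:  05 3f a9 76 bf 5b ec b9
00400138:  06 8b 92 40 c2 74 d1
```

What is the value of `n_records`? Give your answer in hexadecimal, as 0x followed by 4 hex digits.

0x053F

`n_records` is the first field, at byte offset 0, occupying 2 bytes.
Bytes at offsets 0..1: 05 3F.
Big-endian stores the most-significant byte at the lowest address.
The bytes are already most-significant first: 0x053F.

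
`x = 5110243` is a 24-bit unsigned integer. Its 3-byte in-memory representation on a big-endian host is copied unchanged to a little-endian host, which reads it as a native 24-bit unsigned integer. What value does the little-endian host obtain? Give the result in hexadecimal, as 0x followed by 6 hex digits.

5110243 in 24-bit hexadecimal is 0x4DF9E3.
Stored big-endian, the bytes at ascending addresses are 4D F9 E3.
Read back as little-endian, the first byte is least significant, giving 0xE3F94D.

0xE3F94D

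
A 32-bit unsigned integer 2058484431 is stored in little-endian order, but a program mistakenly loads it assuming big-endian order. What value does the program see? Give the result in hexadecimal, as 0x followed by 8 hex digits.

0xCFFAB17A

2058484431 in 32-bit hexadecimal is 0x7AB1FACF.
Stored little-endian, the bytes at ascending addresses are CF FA B1 7A.
Read back as big-endian, the last byte is least significant, giving 0xCFFAB17A.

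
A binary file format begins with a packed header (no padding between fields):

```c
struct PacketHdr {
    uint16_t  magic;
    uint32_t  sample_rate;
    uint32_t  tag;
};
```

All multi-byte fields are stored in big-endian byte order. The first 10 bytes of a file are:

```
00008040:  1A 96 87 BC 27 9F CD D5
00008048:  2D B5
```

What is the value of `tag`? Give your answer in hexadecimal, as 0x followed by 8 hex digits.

0xCDD52DB5

`tag` follows `magic` (2 B), `sample_rate` (4 B), so it starts at offset 2 + 4 = 6 and occupies 4 bytes.
Bytes at offsets 6..9: CD D5 2D B5.
Big-endian stores the most-significant byte at the lowest address.
The bytes are already most-significant first: 0xCDD52DB5.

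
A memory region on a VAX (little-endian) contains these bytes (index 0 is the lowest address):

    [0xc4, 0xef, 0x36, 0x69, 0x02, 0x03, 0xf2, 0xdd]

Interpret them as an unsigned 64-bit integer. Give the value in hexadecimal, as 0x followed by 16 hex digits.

Little-endian stores the least-significant byte at the lowest address.
Reassemble most-significant byte first: DD F2 03 02 69 36 EF C4 → 0xDDF203026936EFC4.

0xDDF203026936EFC4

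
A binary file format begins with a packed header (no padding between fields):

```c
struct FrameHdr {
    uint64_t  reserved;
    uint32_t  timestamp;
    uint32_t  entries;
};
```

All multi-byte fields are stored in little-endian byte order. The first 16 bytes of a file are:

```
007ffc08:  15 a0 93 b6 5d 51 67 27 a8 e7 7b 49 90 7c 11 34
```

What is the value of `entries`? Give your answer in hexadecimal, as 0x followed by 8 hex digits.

`entries` follows `reserved` (8 B), `timestamp` (4 B), so it starts at offset 8 + 4 = 12 and occupies 4 bytes.
Bytes at offsets 12..15: 90 7C 11 34.
In little-endian order the low byte comes first in memory.
Reassemble most-significant byte first: 34 11 7C 90 → 0x34117C90.

0x34117C90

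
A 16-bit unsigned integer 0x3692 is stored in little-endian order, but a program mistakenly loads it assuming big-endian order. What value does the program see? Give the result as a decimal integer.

37430

Stored little-endian, the bytes at ascending addresses are 92 36.
Read back as big-endian, the last byte is least significant, giving 0x9236.
0x9236 = 37430.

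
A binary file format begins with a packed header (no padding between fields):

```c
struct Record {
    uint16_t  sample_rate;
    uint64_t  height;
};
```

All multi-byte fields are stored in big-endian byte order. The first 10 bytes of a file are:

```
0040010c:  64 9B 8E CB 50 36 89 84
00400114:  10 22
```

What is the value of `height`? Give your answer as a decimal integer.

10289405968823619618

`height` follows `sample_rate` (2 bytes), so it starts at byte offset 2 and occupies 8 bytes.
Bytes at offsets 2..9: 8E CB 50 36 89 84 10 22.
Big-endian: lowest address holds the most-significant byte.
The bytes are already most-significant first: 0x8ECB503689841022.
0x8ECB503689841022 = 10289405968823619618.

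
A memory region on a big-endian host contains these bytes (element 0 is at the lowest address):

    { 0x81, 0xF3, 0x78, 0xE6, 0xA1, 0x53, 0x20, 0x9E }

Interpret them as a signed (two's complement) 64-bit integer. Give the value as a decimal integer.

Big-endian stores the most-significant byte at the lowest address.
The bytes are already most-significant first: 0x81F378E6A153209E.
Top bit is set, so as a signed 64-bit value this is 0x81F378E6A153209E − 2^64 = -9082783091531767650.

-9082783091531767650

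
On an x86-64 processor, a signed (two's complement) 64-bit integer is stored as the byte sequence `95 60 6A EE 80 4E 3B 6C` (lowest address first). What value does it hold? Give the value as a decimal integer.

Little-endian: lowest address holds the least-significant byte.
Reassemble most-significant byte first: 6C 3B 4E 80 EE 6A 60 95 → 0x6C3B4E80EE6A6095.
0x6C3B4E80EE6A6095 = 7798913495384875157.

7798913495384875157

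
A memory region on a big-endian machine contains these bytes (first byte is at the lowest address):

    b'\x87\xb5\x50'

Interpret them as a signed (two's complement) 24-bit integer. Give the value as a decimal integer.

In big-endian order the high byte comes first in memory.
The bytes are already most-significant first: 0x87B550.
Top bit is set, so as a signed 24-bit value this is 0x87B550 − 2^24 = -7883440.

-7883440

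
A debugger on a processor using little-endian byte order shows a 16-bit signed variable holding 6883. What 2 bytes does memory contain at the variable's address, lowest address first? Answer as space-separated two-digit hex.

E3 1A

6883 in hexadecimal, padded to 16 bits, is 0x1AE3.
Split into bytes (most-significant first): 1A E3.
Little-endian stores the least-significant byte at the lowest address.
So at ascending addresses the bytes are E3 1A.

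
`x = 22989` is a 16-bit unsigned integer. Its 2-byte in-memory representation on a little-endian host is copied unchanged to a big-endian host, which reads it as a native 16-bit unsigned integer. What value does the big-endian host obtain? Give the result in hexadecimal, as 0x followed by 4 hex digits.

0xCD59

22989 in 16-bit hexadecimal is 0x59CD.
Stored little-endian, the bytes at ascending addresses are CD 59.
Read back as big-endian, the last byte is least significant, giving 0xCD59.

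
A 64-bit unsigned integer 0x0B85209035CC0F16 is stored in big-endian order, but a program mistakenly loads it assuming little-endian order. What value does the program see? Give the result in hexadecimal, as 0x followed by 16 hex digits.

0x160FCC359020850B

Stored big-endian, the bytes at ascending addresses are 0B 85 20 90 35 CC 0F 16.
Read back as little-endian, the first byte is least significant, giving 0x160FCC359020850B.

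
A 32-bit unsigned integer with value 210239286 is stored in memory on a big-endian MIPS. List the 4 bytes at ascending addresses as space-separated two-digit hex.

210239286 in hexadecimal, padded to 32 bits, is 0x0C87FF36.
Split into bytes (most-significant first): 0C 87 FF 36.
Big-endian stores the most-significant byte at the lowest address.
So the memory order matches the most-significant-first order: 0C 87 FF 36.

0C 87 FF 36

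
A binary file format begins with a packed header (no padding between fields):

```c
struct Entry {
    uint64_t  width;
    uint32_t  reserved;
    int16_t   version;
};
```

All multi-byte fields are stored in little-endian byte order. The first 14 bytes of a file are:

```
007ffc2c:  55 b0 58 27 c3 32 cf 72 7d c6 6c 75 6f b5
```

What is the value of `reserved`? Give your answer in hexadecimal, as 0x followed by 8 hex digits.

0x756CC67D

`reserved` follows `width` (8 bytes), so it starts at byte offset 8 and occupies 4 bytes.
Bytes at offsets 8..11: 7D C6 6C 75.
Little-endian stores the least-significant byte at the lowest address.
Reassemble most-significant byte first: 75 6C C6 7D → 0x756CC67D.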